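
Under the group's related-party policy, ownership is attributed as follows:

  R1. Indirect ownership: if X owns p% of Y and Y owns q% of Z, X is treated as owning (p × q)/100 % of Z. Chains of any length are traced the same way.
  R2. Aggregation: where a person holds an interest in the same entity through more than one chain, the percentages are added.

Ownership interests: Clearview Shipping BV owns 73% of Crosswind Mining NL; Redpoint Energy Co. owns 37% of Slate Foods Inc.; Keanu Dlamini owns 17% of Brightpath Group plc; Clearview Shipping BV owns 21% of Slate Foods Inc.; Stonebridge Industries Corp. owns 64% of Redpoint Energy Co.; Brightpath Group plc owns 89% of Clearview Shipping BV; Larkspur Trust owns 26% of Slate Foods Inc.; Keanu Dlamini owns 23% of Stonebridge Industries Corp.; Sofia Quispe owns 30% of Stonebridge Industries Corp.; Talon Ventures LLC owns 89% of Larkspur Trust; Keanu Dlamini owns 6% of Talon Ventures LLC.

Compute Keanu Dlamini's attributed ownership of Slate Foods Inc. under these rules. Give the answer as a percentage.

Chain via Brightpath Group plc → Clearview Shipping BV (R1): 17% × 89% × 21% = 3.1773% of Slate Foods Inc.
Chain via Talon Ventures LLC → Larkspur Trust (R1): 6% × 89% × 26% = 1.3884% of Slate Foods Inc.
Chain via Stonebridge Industries Corp. → Redpoint Energy Co. (R1): 23% × 64% × 37% = 5.4464% of Slate Foods Inc.
Aggregating (R2): 3.1773% + 1.3884% + 5.4464% = 10.0121%.

10.0121%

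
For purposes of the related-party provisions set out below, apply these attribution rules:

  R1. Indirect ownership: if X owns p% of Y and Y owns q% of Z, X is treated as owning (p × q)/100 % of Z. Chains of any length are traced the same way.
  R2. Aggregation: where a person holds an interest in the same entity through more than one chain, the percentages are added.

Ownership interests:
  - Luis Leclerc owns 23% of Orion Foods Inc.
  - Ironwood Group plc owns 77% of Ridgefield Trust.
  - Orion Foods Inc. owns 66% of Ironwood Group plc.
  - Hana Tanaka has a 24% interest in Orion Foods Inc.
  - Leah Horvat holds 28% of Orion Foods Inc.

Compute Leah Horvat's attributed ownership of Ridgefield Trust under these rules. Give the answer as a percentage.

Chain via Orion Foods Inc. → Ironwood Group plc (R1): 28% × 66% × 77% = 14.2296% of Ridgefield Trust.

14.2296%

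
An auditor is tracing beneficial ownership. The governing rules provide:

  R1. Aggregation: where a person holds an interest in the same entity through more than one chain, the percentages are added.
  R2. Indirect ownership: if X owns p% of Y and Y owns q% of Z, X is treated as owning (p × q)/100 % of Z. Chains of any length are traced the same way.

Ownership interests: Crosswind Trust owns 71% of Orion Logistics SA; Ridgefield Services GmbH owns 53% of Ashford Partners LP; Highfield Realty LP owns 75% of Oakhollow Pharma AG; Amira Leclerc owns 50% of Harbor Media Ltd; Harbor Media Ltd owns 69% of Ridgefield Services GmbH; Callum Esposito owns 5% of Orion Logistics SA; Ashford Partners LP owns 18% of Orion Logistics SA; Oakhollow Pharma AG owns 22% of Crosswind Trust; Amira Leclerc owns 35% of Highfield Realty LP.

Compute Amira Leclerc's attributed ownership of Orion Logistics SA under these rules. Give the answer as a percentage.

Chain via Harbor Media Ltd → Ridgefield Services GmbH → Ashford Partners LP (R2): 50% × 69% × 53% × 18% = 3.2913% of Orion Logistics SA.
Chain via Highfield Realty LP → Oakhollow Pharma AG → Crosswind Trust (R2): 35% × 75% × 22% × 71% = 4.10025% of Orion Logistics SA.
Aggregating (R1): 3.2913% + 4.10025% = 7.39155%.

7.39155%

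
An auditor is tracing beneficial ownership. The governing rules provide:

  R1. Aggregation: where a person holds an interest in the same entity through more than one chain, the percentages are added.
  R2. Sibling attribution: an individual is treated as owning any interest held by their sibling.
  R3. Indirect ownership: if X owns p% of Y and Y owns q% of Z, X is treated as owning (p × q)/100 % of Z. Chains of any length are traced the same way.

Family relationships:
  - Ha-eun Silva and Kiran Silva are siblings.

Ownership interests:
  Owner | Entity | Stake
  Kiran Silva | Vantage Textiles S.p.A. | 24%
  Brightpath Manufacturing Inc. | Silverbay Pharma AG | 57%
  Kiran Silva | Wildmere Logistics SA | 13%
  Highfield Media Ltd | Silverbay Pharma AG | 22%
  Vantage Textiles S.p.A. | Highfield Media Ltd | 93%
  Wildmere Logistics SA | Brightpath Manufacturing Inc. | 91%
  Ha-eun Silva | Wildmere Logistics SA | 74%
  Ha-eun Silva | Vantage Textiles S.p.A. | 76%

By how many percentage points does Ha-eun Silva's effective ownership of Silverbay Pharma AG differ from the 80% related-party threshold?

By sibling attribution (R2), Ha-eun Silva is treated as also owning Kiran Silva's interest in Vantage Textiles S.p.A, giving 76% + 24% = 100%.
By sibling attribution (R2), Ha-eun Silva is treated as also owning Kiran Silva's interest in Wildmere Logistics SA, giving 74% + 13% = 87%.
Chain via Vantage Textiles S.p.A. → Highfield Media Ltd (R3): 100% × 93% × 22% = 20.46% of Silverbay Pharma AG.
Chain via Wildmere Logistics SA → Brightpath Manufacturing Inc. (R3): 87% × 91% × 57% = 45.1269% of Silverbay Pharma AG.
Aggregating (R1): 20.46% + 45.1269% = 65.5869%.
65.5869% falls short of the 80% threshold by 14.4131 percentage points.

14.4131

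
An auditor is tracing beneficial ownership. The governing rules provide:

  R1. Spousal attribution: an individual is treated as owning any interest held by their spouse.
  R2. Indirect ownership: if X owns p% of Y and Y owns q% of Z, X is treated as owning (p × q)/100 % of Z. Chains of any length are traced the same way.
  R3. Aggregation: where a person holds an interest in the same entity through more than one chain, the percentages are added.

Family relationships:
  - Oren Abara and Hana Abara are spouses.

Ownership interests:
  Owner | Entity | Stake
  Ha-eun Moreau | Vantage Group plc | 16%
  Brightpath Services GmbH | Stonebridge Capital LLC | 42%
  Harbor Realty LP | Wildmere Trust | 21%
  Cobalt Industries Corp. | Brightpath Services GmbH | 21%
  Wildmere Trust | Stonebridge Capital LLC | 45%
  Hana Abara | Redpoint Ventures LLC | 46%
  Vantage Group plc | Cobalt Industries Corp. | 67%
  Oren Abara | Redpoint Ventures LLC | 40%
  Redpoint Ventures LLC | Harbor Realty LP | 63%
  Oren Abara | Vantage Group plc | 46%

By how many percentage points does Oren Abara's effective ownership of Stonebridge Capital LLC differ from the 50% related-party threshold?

42.161666

By spousal attribution (R1), Oren Abara is treated as also owning Hana Abara's interest in Redpoint Ventures LLC, giving 40% + 46% = 86%.
Chain via Redpoint Ventures LLC → Harbor Realty LP → Wildmere Trust (R2): 86% × 63% × 21% × 45% = 5.12001% of Stonebridge Capital LLC.
Chain via Vantage Group plc → Cobalt Industries Corp. → Brightpath Services GmbH (R2): 46% × 67% × 21% × 42% = 2.718324% of Stonebridge Capital LLC.
Aggregating (R3): 5.12001% + 2.718324% = 7.838334%.
7.838334% falls short of the 50% threshold by 42.161666 percentage points.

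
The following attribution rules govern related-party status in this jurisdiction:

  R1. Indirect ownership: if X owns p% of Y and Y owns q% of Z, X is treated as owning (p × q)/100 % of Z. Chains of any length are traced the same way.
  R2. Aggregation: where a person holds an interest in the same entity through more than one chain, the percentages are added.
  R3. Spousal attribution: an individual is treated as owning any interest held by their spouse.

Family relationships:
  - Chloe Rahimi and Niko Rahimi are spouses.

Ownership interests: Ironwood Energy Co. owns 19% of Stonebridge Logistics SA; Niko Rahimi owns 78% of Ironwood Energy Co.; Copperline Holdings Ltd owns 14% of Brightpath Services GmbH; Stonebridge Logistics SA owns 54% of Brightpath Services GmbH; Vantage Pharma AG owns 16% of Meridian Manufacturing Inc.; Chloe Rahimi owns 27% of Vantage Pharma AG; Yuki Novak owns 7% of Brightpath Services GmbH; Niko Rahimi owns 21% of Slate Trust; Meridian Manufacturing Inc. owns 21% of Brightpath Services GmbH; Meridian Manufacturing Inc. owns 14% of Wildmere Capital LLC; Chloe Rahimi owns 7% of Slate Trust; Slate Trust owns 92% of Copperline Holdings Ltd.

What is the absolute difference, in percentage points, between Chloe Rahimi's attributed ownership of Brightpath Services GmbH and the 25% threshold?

By spousal attribution (R3), Chloe Rahimi is treated as also owning Niko Rahimi's interest in Slate Trust, giving 7% + 21% = 28%.
By spousal attribution (R3), Chloe Rahimi is treated as owning Niko Rahimi's 78% interest in Ironwood Energy Co.
Chain via Vantage Pharma AG → Meridian Manufacturing Inc. (R1): 27% × 16% × 21% = 0.9072% of Brightpath Services GmbH.
Chain via Slate Trust → Copperline Holdings Ltd (R1): 28% × 92% × 14% = 3.6064% of Brightpath Services GmbH.
Chain via Ironwood Energy Co. → Stonebridge Logistics SA (R1): 78% × 19% × 54% = 8.0028% of Brightpath Services GmbH.
Aggregating (R2): 0.9072% + 3.6064% + 8.0028% = 12.5164%.
12.5164% falls short of the 25% threshold by 12.4836 percentage points.

12.4836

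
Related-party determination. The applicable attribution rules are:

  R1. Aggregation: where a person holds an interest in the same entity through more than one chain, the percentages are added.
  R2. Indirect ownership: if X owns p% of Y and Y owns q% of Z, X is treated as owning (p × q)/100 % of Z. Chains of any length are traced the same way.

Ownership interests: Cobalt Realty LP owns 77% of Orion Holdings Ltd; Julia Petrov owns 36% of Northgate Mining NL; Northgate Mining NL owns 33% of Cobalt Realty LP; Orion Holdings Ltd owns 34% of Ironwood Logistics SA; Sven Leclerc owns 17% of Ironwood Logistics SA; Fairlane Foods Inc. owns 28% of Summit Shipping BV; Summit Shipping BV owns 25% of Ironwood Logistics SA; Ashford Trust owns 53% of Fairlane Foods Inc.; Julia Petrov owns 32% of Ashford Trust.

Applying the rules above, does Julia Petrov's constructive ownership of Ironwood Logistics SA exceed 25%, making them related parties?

Chain via Northgate Mining NL → Cobalt Realty LP → Orion Holdings Ltd (R2): 36% × 33% × 77% × 34% = 3.110184% of Ironwood Logistics SA.
Chain via Ashford Trust → Fairlane Foods Inc. → Summit Shipping BV (R2): 32% × 53% × 28% × 25% = 1.1872% of Ironwood Logistics SA.
Aggregating (R1): 3.110184% + 1.1872% = 4.297384%.
4.297384% does not exceed the 25% threshold, so Julia is not a related party to Ironwood Logistics SA.

No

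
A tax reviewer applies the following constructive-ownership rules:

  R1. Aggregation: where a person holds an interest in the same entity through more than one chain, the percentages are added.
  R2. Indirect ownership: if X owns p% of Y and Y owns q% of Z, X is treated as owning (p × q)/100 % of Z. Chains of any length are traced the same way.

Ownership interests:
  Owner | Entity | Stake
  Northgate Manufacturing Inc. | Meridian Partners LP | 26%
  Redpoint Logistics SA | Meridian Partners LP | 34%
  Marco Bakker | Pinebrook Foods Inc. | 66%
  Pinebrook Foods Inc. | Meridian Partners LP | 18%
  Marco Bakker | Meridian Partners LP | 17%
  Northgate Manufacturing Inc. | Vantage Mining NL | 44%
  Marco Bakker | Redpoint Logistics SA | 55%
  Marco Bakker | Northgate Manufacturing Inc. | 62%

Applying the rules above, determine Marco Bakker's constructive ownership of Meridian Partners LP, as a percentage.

Chain via Northgate Manufacturing Inc. (R2): 62% × 26% = 16.12% of Meridian Partners LP.
Chain via Redpoint Logistics SA (R2): 55% × 34% = 18.7% of Meridian Partners LP.
Chain via Pinebrook Foods Inc. (R2): 66% × 18% = 11.88% of Meridian Partners LP.
Direct interest in Meridian Partners LP: 17%.
Aggregating (R1): 16.12% + 18.7% + 11.88% + 17% = 63.7%.

63.7%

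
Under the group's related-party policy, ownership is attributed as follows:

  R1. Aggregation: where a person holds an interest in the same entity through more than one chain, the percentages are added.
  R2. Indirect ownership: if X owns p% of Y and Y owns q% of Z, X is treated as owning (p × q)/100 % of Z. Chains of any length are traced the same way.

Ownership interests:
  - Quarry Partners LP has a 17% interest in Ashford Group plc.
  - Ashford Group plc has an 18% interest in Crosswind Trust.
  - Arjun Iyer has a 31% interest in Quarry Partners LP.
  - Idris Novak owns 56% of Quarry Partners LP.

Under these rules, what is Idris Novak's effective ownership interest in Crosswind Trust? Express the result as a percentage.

Chain via Quarry Partners LP → Ashford Group plc (R2): 56% × 17% × 18% = 1.7136% of Crosswind Trust.

1.7136%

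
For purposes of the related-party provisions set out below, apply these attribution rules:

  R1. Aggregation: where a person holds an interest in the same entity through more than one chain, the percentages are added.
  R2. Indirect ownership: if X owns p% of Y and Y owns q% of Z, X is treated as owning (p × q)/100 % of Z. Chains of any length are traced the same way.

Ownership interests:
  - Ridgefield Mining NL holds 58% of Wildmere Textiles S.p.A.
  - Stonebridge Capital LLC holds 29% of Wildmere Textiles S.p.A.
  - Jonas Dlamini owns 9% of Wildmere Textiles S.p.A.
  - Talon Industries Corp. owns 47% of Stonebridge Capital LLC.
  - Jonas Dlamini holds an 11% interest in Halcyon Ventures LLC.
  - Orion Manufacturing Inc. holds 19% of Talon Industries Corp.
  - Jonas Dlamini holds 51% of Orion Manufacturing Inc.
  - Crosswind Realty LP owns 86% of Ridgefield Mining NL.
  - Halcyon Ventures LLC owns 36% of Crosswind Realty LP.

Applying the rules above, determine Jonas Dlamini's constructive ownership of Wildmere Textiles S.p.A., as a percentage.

Chain via Orion Manufacturing Inc. → Talon Industries Corp. → Stonebridge Capital LLC (R2): 51% × 19% × 47% × 29% = 1.320747% of Wildmere Textiles S.p.A.
Chain via Halcyon Ventures LLC → Crosswind Realty LP → Ridgefield Mining NL (R2): 11% × 36% × 86% × 58% = 1.975248% of Wildmere Textiles S.p.A.
Direct interest in Wildmere Textiles S.p.A: 9%.
Aggregating (R1): 1.320747% + 1.975248% + 9% = 12.295995%.

12.295995%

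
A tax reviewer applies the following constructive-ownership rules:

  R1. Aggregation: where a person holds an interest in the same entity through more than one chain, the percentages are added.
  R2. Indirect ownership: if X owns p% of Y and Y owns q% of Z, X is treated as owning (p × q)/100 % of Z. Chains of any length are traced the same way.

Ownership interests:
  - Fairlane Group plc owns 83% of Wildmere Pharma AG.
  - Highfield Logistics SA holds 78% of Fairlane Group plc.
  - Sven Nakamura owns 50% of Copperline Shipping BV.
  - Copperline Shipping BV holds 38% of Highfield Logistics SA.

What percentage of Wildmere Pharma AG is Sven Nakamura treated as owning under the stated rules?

12.3006%

Chain via Copperline Shipping BV → Highfield Logistics SA → Fairlane Group plc (R2): 50% × 38% × 78% × 83% = 12.3006% of Wildmere Pharma AG.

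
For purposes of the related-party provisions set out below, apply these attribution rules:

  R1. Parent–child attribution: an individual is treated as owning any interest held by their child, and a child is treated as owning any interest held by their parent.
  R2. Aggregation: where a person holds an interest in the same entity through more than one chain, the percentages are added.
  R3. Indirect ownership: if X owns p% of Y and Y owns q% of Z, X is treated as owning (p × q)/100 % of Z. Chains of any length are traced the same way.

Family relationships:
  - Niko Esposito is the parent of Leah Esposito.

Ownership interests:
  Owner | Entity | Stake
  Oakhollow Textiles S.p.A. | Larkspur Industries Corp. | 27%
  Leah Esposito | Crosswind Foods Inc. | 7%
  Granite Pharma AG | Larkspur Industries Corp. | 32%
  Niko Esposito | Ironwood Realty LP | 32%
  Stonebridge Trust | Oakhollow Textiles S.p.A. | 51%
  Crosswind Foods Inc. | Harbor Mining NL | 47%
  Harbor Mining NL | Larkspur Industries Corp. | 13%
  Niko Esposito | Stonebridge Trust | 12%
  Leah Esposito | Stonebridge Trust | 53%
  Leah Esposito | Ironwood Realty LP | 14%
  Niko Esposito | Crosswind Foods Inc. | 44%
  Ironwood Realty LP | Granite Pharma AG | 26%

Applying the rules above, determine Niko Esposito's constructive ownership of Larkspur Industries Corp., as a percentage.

15.8938%

By parent–child attribution (R1), Niko Esposito is treated as also owning Leah Esposito's interest in Crosswind Foods Inc, giving 44% + 7% = 51%.
By parent–child attribution (R1), Niko Esposito is treated as also owning Leah Esposito's interest in Stonebridge Trust, giving 12% + 53% = 65%.
By parent–child attribution (R1), Niko Esposito is treated as also owning Leah Esposito's interest in Ironwood Realty LP, giving 32% + 14% = 46%.
Chain via Crosswind Foods Inc. → Harbor Mining NL (R3): 51% × 47% × 13% = 3.1161% of Larkspur Industries Corp.
Chain via Stonebridge Trust → Oakhollow Textiles S.p.A. (R3): 65% × 51% × 27% = 8.9505% of Larkspur Industries Corp.
Chain via Ironwood Realty LP → Granite Pharma AG (R3): 46% × 26% × 32% = 3.8272% of Larkspur Industries Corp.
Aggregating (R2): 3.1161% + 8.9505% + 3.8272% = 15.8938%.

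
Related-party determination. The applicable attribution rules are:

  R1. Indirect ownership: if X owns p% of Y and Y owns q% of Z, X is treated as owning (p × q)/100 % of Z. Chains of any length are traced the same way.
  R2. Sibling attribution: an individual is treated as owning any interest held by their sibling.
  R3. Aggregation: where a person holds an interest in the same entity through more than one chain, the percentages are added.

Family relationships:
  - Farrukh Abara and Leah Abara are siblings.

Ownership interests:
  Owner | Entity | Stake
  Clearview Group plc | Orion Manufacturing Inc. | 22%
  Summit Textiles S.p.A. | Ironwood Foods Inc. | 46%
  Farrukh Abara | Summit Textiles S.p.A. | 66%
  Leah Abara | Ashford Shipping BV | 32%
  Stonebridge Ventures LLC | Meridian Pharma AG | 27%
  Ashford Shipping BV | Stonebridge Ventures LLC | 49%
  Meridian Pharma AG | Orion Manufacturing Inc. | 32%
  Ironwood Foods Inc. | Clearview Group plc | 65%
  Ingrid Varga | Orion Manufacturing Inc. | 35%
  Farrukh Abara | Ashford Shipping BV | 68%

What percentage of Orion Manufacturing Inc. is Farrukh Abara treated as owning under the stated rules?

By sibling attribution (R2), Farrukh Abara is treated as also owning Leah Abara's interest in Ashford Shipping BV, giving 68% + 32% = 100%.
Chain via Ashford Shipping BV → Stonebridge Ventures LLC → Meridian Pharma AG (R1): 100% × 49% × 27% × 32% = 4.2336% of Orion Manufacturing Inc.
Chain via Summit Textiles S.p.A. → Ironwood Foods Inc. → Clearview Group plc (R1): 66% × 46% × 65% × 22% = 4.34148% of Orion Manufacturing Inc.
Aggregating (R3): 4.2336% + 4.34148% = 8.57508%.

8.57508%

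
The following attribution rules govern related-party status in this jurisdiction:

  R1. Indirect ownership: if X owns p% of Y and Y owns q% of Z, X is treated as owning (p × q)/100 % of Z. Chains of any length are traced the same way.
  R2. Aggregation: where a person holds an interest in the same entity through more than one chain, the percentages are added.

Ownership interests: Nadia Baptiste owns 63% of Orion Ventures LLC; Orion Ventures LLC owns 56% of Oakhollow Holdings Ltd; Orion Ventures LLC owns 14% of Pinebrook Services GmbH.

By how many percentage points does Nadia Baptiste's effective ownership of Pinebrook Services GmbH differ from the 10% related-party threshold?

Chain via Orion Ventures LLC (R1): 63% × 14% = 8.82% of Pinebrook Services GmbH.
8.82% falls short of the 10% threshold by 1.18 percentage points.

1.18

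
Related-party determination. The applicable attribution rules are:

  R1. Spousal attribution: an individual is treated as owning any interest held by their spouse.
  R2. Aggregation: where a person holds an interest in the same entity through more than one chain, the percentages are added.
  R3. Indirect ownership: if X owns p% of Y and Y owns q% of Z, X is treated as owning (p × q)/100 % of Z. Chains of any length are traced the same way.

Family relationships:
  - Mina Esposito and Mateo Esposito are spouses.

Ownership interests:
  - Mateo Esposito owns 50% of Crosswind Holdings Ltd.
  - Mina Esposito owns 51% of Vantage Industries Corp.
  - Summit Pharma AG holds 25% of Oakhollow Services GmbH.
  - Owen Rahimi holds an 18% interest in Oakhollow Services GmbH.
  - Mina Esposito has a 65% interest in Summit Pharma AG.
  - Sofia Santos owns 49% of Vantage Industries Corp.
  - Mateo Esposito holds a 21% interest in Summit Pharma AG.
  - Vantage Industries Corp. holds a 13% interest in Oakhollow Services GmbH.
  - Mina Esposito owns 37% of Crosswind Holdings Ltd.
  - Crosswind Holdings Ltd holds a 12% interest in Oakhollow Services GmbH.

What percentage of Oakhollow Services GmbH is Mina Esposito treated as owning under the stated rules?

By spousal attribution (R1), Mina Esposito is treated as also owning Mateo Esposito's interest in Summit Pharma AG, giving 65% + 21% = 86%.
By spousal attribution (R1), Mina Esposito is treated as also owning Mateo Esposito's interest in Crosswind Holdings Ltd, giving 37% + 50% = 87%.
Chain via Summit Pharma AG (R3): 86% × 25% = 21.5% of Oakhollow Services GmbH.
Chain via Vantage Industries Corp. (R3): 51% × 13% = 6.63% of Oakhollow Services GmbH.
Chain via Crosswind Holdings Ltd (R3): 87% × 12% = 10.44% of Oakhollow Services GmbH.
Aggregating (R2): 21.5% + 6.63% + 10.44% = 38.57%.

38.57%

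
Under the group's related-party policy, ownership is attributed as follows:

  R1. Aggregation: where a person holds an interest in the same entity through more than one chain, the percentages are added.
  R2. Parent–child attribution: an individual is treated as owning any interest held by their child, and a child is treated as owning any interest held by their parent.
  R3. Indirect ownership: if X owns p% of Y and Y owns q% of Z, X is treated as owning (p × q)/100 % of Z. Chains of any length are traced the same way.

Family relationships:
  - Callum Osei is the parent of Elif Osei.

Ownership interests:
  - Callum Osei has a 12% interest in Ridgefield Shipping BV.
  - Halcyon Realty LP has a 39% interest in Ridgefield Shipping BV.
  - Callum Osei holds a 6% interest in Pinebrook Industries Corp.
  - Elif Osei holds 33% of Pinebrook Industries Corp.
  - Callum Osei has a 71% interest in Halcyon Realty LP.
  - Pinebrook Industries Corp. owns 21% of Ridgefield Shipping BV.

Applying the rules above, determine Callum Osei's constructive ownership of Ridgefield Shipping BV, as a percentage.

47.88%

By parent–child attribution (R2), Callum Osei is treated as also owning Elif Osei's interest in Pinebrook Industries Corp, giving 6% + 33% = 39%.
Chain via Halcyon Realty LP (R3): 71% × 39% = 27.69% of Ridgefield Shipping BV.
Chain via Pinebrook Industries Corp. (R3): 39% × 21% = 8.19% of Ridgefield Shipping BV.
Direct interest in Ridgefield Shipping BV: 12%.
Aggregating (R1): 27.69% + 8.19% + 12% = 47.88%.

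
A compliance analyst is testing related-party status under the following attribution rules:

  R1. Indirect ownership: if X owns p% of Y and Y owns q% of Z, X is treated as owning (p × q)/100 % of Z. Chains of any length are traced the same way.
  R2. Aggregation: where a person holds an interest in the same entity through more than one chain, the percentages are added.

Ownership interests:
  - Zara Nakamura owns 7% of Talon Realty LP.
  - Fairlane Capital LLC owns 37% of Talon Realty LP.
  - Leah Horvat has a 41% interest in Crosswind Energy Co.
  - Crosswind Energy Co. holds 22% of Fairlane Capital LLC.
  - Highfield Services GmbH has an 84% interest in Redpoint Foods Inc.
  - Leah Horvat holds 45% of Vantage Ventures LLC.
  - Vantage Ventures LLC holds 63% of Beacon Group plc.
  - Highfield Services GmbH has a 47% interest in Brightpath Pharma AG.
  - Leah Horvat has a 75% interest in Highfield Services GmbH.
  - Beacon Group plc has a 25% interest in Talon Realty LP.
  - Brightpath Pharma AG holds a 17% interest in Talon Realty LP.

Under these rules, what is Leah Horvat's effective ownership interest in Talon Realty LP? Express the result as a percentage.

Chain via Crosswind Energy Co. → Fairlane Capital LLC (R1): 41% × 22% × 37% = 3.3374% of Talon Realty LP.
Chain via Vantage Ventures LLC → Beacon Group plc (R1): 45% × 63% × 25% = 7.0875% of Talon Realty LP.
Chain via Highfield Services GmbH → Brightpath Pharma AG (R1): 75% × 47% × 17% = 5.9925% of Talon Realty LP.
Aggregating (R2): 3.3374% + 7.0875% + 5.9925% = 16.4174%.

16.4174%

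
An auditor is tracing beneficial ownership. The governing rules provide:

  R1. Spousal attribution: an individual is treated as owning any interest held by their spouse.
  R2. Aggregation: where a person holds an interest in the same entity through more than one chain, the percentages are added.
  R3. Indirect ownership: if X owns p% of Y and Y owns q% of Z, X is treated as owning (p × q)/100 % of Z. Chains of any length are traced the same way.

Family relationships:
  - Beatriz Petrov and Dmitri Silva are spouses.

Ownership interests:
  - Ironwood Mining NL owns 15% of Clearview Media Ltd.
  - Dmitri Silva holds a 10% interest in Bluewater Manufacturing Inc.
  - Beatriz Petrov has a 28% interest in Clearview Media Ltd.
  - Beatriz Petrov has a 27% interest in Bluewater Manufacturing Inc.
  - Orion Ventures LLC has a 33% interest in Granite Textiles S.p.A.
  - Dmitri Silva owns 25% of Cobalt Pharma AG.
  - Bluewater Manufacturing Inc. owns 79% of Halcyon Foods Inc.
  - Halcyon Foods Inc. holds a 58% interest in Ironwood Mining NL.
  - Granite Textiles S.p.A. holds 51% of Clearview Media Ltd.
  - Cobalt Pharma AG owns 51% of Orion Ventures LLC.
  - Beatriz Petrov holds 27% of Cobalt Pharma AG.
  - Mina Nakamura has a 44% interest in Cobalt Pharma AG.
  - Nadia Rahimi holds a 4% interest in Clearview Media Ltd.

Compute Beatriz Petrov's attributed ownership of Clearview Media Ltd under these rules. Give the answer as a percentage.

35.006326%

By spousal attribution (R1), Beatriz Petrov is treated as also owning Dmitri Silva's interest in Cobalt Pharma AG, giving 27% + 25% = 52%.
By spousal attribution (R1), Beatriz Petrov is treated as also owning Dmitri Silva's interest in Bluewater Manufacturing Inc, giving 27% + 10% = 37%.
Chain via Cobalt Pharma AG → Orion Ventures LLC → Granite Textiles S.p.A. (R3): 52% × 51% × 33% × 51% = 4.463316% of Clearview Media Ltd.
Chain via Bluewater Manufacturing Inc. → Halcyon Foods Inc. → Ironwood Mining NL (R3): 37% × 79% × 58% × 15% = 2.54301% of Clearview Media Ltd.
Direct interest in Clearview Media Ltd: 28%.
Aggregating (R2): 4.463316% + 2.54301% + 28% = 35.006326%.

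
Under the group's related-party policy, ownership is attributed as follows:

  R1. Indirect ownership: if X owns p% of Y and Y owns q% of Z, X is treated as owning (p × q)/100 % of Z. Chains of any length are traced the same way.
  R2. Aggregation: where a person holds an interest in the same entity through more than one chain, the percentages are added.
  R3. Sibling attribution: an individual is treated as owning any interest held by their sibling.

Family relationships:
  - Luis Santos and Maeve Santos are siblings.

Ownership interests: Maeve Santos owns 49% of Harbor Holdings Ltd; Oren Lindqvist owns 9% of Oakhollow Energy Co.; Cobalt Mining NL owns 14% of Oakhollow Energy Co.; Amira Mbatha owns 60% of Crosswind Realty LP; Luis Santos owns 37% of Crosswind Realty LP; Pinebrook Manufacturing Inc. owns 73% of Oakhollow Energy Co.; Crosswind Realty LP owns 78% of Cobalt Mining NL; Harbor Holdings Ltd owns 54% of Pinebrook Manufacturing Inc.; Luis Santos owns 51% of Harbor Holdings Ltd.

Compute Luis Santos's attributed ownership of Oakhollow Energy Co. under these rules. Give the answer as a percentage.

43.4604%

By sibling attribution (R3), Luis Santos is treated as also owning Maeve Santos's interest in Harbor Holdings Ltd, giving 51% + 49% = 100%.
Chain via Harbor Holdings Ltd → Pinebrook Manufacturing Inc. (R1): 100% × 54% × 73% = 39.42% of Oakhollow Energy Co.
Chain via Crosswind Realty LP → Cobalt Mining NL (R1): 37% × 78% × 14% = 4.0404% of Oakhollow Energy Co.
Aggregating (R2): 39.42% + 4.0404% = 43.4604%.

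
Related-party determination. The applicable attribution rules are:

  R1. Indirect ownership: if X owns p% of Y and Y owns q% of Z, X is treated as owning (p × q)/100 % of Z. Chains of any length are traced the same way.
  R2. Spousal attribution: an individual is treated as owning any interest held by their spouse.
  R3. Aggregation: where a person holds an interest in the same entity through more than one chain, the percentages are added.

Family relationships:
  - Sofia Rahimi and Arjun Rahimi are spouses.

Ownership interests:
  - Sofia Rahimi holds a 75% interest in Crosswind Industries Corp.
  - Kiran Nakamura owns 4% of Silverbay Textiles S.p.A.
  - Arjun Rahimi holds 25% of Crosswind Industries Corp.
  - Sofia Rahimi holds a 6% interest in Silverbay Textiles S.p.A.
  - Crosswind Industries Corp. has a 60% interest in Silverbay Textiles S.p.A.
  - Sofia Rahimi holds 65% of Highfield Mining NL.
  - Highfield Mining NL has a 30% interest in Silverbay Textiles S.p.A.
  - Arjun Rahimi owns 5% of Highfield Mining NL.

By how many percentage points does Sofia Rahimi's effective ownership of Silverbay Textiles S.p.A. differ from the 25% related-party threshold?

62

By spousal attribution (R2), Sofia Rahimi is treated as also owning Arjun Rahimi's interest in Highfield Mining NL, giving 65% + 5% = 70%.
By spousal attribution (R2), Sofia Rahimi is treated as also owning Arjun Rahimi's interest in Crosswind Industries Corp, giving 75% + 25% = 100%.
Chain via Highfield Mining NL (R1): 70% × 30% = 21% of Silverbay Textiles S.p.A.
Chain via Crosswind Industries Corp. (R1): 100% × 60% = 60% of Silverbay Textiles S.p.A.
Direct interest in Silverbay Textiles S.p.A: 6%.
Aggregating (R3): 21% + 60% + 6% = 87%.
87% exceeds the 25% threshold by 62 percentage points.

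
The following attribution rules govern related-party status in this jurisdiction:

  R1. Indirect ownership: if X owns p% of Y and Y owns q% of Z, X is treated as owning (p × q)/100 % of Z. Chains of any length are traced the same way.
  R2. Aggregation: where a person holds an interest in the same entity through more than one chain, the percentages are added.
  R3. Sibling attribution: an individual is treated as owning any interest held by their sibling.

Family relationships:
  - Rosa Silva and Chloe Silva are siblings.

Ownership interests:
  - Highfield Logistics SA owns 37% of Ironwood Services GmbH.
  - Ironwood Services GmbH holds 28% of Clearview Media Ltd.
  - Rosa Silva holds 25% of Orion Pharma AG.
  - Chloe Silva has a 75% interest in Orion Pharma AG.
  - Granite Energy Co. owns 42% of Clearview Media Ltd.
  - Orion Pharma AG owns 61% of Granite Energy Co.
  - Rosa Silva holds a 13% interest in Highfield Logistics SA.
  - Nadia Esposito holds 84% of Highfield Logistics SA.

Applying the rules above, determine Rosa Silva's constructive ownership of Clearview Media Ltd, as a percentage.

By sibling attribution (R3), Rosa Silva is treated as also owning Chloe Silva's interest in Orion Pharma AG, giving 25% + 75% = 100%.
Chain via Highfield Logistics SA → Ironwood Services GmbH (R1): 13% × 37% × 28% = 1.3468% of Clearview Media Ltd.
Chain via Orion Pharma AG → Granite Energy Co. (R1): 100% × 61% × 42% = 25.62% of Clearview Media Ltd.
Aggregating (R2): 1.3468% + 25.62% = 26.9668%.

26.9668%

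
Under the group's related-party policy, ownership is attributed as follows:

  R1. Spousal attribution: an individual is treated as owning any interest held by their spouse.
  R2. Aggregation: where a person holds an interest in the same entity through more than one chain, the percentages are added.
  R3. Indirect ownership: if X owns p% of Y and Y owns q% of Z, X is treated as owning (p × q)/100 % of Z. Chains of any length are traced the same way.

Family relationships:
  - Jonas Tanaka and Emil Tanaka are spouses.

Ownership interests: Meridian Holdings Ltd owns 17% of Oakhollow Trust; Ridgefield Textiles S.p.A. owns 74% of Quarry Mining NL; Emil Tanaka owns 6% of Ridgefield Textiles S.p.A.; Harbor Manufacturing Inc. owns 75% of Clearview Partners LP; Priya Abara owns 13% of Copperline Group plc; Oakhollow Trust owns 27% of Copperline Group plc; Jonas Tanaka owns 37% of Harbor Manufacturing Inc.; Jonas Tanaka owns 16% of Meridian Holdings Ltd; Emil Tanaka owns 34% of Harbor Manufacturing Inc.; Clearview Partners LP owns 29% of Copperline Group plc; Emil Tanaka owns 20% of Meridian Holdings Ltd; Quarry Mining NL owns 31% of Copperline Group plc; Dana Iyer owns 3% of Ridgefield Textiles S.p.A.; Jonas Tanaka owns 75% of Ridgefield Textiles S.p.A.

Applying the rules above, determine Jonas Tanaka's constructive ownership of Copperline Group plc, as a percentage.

By spousal attribution (R1), Jonas Tanaka is treated as also owning Emil Tanaka's interest in Ridgefield Textiles S.p.A, giving 75% + 6% = 81%.
By spousal attribution (R1), Jonas Tanaka is treated as also owning Emil Tanaka's interest in Meridian Holdings Ltd, giving 16% + 20% = 36%.
By spousal attribution (R1), Jonas Tanaka is treated as also owning Emil Tanaka's interest in Harbor Manufacturing Inc, giving 37% + 34% = 71%.
Chain via Ridgefield Textiles S.p.A. → Quarry Mining NL (R3): 81% × 74% × 31% = 18.5814% of Copperline Group plc.
Chain via Meridian Holdings Ltd → Oakhollow Trust (R3): 36% × 17% × 27% = 1.6524% of Copperline Group plc.
Chain via Harbor Manufacturing Inc. → Clearview Partners LP (R3): 71% × 75% × 29% = 15.4425% of Copperline Group plc.
Aggregating (R2): 18.5814% + 1.6524% + 15.4425% = 35.6763%.

35.6763%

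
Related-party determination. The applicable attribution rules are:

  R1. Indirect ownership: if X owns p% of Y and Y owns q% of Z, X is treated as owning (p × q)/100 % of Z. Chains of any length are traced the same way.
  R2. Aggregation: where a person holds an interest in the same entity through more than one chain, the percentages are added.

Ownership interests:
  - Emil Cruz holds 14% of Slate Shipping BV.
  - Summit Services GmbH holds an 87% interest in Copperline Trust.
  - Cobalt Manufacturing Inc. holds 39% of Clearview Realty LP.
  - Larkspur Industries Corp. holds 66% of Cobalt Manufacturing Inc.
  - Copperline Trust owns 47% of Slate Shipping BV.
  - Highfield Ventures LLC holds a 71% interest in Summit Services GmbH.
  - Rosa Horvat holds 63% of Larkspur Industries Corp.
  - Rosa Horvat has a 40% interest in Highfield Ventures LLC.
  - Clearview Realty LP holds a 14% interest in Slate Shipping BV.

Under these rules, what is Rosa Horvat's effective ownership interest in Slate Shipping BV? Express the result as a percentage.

13.883028%

Chain via Highfield Ventures LLC → Summit Services GmbH → Copperline Trust (R1): 40% × 71% × 87% × 47% = 11.61276% of Slate Shipping BV.
Chain via Larkspur Industries Corp. → Cobalt Manufacturing Inc. → Clearview Realty LP (R1): 63% × 66% × 39% × 14% = 2.270268% of Slate Shipping BV.
Aggregating (R2): 11.61276% + 2.270268% = 13.883028%.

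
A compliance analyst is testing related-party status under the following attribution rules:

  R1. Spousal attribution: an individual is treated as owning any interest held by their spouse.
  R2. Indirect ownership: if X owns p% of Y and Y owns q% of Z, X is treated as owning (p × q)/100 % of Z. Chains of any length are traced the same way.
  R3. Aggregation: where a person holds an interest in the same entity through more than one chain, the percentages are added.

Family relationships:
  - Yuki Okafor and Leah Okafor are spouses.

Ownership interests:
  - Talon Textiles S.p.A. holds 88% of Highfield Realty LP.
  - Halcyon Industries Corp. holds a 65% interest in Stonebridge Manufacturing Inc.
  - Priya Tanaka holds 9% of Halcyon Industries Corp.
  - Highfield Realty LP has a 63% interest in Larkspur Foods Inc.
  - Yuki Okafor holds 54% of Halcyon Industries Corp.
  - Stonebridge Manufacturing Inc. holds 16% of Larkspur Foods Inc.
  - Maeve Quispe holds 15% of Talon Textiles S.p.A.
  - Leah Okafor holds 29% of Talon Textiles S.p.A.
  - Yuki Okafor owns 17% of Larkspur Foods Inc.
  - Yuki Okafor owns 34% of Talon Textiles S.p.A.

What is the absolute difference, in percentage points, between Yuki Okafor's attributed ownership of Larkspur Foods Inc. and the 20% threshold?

37.5432

By spousal attribution (R1), Yuki Okafor is treated as also owning Leah Okafor's interest in Talon Textiles S.p.A, giving 34% + 29% = 63%.
Chain via Halcyon Industries Corp. → Stonebridge Manufacturing Inc. (R2): 54% × 65% × 16% = 5.616% of Larkspur Foods Inc.
Chain via Talon Textiles S.p.A. → Highfield Realty LP (R2): 63% × 88% × 63% = 34.9272% of Larkspur Foods Inc.
Direct interest in Larkspur Foods Inc: 17%.
Aggregating (R3): 5.616% + 34.9272% + 17% = 57.5432%.
57.5432% exceeds the 20% threshold by 37.5432 percentage points.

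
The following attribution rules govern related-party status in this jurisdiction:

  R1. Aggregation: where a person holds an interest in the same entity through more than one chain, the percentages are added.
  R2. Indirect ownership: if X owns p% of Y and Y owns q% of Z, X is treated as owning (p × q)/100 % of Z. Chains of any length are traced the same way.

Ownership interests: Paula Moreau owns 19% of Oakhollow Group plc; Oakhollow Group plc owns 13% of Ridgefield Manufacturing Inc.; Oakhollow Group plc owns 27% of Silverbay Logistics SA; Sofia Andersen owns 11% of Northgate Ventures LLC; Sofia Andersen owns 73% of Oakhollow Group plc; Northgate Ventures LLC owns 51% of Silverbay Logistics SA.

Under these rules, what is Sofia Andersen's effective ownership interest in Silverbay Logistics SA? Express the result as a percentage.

Chain via Northgate Ventures LLC (R2): 11% × 51% = 5.61% of Silverbay Logistics SA.
Chain via Oakhollow Group plc (R2): 73% × 27% = 19.71% of Silverbay Logistics SA.
Aggregating (R1): 5.61% + 19.71% = 25.32%.

25.32%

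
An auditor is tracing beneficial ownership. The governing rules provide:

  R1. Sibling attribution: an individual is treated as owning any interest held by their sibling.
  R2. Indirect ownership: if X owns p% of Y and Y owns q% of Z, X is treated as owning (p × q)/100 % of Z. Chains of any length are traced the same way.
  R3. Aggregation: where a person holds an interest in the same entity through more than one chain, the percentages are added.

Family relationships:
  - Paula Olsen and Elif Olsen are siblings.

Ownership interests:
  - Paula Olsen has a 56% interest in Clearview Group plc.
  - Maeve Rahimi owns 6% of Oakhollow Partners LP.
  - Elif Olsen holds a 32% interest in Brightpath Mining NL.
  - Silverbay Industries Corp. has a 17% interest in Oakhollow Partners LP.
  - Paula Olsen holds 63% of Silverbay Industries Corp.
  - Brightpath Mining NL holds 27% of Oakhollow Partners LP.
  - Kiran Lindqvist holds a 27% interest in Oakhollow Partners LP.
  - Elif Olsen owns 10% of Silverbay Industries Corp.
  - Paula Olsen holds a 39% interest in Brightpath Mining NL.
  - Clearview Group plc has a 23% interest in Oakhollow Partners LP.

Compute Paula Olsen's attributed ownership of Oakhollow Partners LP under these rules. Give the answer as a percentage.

44.46%

By sibling attribution (R1), Paula Olsen is treated as also owning Elif Olsen's interest in Silverbay Industries Corp, giving 63% + 10% = 73%.
By sibling attribution (R1), Paula Olsen is treated as also owning Elif Olsen's interest in Brightpath Mining NL, giving 39% + 32% = 71%.
Chain via Silverbay Industries Corp. (R2): 73% × 17% = 12.41% of Oakhollow Partners LP.
Chain via Brightpath Mining NL (R2): 71% × 27% = 19.17% of Oakhollow Partners LP.
Chain via Clearview Group plc (R2): 56% × 23% = 12.88% of Oakhollow Partners LP.
Aggregating (R3): 12.41% + 19.17% + 12.88% = 44.46%.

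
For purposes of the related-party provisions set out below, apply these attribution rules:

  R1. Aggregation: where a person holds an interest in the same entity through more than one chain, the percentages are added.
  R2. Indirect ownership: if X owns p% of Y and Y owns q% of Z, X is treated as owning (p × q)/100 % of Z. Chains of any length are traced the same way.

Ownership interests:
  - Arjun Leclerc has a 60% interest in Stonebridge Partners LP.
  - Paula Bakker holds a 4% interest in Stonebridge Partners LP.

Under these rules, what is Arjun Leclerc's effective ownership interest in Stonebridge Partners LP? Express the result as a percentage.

Direct interest in Stonebridge Partners LP: 60%.

60%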